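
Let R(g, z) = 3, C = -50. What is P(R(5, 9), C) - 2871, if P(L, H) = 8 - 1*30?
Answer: -2893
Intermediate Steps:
P(L, H) = -22 (P(L, H) = 8 - 30 = -22)
P(R(5, 9), C) - 2871 = -22 - 2871 = -2893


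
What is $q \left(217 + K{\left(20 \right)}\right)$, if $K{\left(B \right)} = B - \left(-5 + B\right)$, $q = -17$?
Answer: $-3774$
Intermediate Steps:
$K{\left(B \right)} = 5$
$q \left(217 + K{\left(20 \right)}\right) = - 17 \left(217 + 5\right) = \left(-17\right) 222 = -3774$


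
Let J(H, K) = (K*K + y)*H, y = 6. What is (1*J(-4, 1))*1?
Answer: -28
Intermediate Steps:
J(H, K) = H*(6 + K**2) (J(H, K) = (K*K + 6)*H = (K**2 + 6)*H = (6 + K**2)*H = H*(6 + K**2))
(1*J(-4, 1))*1 = (1*(-4*(6 + 1**2)))*1 = (1*(-4*(6 + 1)))*1 = (1*(-4*7))*1 = (1*(-28))*1 = -28*1 = -28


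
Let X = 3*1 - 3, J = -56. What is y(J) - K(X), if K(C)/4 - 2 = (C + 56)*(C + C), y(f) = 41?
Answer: 33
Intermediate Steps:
X = 0 (X = 3 - 3 = 0)
K(C) = 8 + 8*C*(56 + C) (K(C) = 8 + 4*((C + 56)*(C + C)) = 8 + 4*((56 + C)*(2*C)) = 8 + 4*(2*C*(56 + C)) = 8 + 8*C*(56 + C))
y(J) - K(X) = 41 - (8 + 8*0**2 + 448*0) = 41 - (8 + 8*0 + 0) = 41 - (8 + 0 + 0) = 41 - 1*8 = 41 - 8 = 33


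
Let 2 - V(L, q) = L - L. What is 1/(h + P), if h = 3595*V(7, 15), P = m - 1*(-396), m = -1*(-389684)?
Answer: 1/397270 ≈ 2.5172e-6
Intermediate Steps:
V(L, q) = 2 (V(L, q) = 2 - (L - L) = 2 - 1*0 = 2 + 0 = 2)
m = 389684
P = 390080 (P = 389684 - 1*(-396) = 389684 + 396 = 390080)
h = 7190 (h = 3595*2 = 7190)
1/(h + P) = 1/(7190 + 390080) = 1/397270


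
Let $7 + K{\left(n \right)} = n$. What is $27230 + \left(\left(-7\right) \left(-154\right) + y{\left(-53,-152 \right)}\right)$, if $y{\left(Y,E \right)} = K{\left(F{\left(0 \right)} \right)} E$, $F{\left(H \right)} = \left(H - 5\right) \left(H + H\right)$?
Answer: $29372$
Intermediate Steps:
$F{\left(H \right)} = 2 H \left(-5 + H\right)$ ($F{\left(H \right)} = \left(-5 + H\right) 2 H = 2 H \left(-5 + H\right)$)
$K{\left(n \right)} = -7 + n$
$y{\left(Y,E \right)} = - 7 E$ ($y{\left(Y,E \right)} = \left(-7 + 2 \cdot 0 \left(-5 + 0\right)\right) E = \left(-7 + 2 \cdot 0 \left(-5\right)\right) E = \left(-7 + 0\right) E = - 7 E$)
$27230 + \left(\left(-7\right) \left(-154\right) + y{\left(-53,-152 \right)}\right) = 27230 - -2142 = 27230 + \left(1078 + 1064\right) = 27230 + 2142 = 29372$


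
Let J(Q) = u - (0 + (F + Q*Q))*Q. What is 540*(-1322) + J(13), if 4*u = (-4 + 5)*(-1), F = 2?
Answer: -2864413/4 ≈ -7.1610e+5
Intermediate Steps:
u = -¼ (u = ((-4 + 5)*(-1))/4 = (1*(-1))/4 = (¼)*(-1) = -¼ ≈ -0.25000)
J(Q) = -¼ - Q*(2 + Q²) (J(Q) = -¼ - (0 + (2 + Q*Q))*Q = -¼ - (0 + (2 + Q²))*Q = -¼ - (2 + Q²)*Q = -¼ - Q*(2 + Q²))
540*(-1322) + J(13) = 540*(-1322) + (-¼ - 1*13³ - 2*13) = -713880 + (-¼ - 1*2197 - 26) = -713880 + (-¼ - 2197 - 26) = -713880 - 8893/4 = -2864413/4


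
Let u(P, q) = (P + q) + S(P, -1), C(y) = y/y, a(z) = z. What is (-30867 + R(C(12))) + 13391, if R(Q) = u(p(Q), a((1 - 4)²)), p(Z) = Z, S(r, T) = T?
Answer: -17467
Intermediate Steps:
C(y) = 1
u(P, q) = -1 + P + q (u(P, q) = (P + q) - 1 = -1 + P + q)
R(Q) = 8 + Q (R(Q) = -1 + Q + (1 - 4)² = -1 + Q + (-3)² = -1 + Q + 9 = 8 + Q)
(-30867 + R(C(12))) + 13391 = (-30867 + (8 + 1)) + 13391 = (-30867 + 9) + 13391 = -30858 + 13391 = -17467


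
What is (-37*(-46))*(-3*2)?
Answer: -10212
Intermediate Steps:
(-37*(-46))*(-3*2) = 1702*(-6) = -10212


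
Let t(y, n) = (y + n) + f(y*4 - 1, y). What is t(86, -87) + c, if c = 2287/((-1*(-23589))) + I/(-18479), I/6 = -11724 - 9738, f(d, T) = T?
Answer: 40131460316/435901131 ≈ 92.066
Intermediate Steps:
t(y, n) = n + 2*y (t(y, n) = (y + n) + y = (n + y) + y = n + 2*y)
I = -128772 (I = 6*(-11724 - 9738) = 6*(-21462) = -128772)
c = 3079864181/435901131 (c = 2287/((-1*(-23589))) - 128772/(-18479) = 2287/23589 - 128772*(-1/18479) = 2287*(1/23589) + 128772/18479 = 2287/23589 + 128772/18479 = 3079864181/435901131 ≈ 7.0655)
t(86, -87) + c = (-87 + 2*86) + 3079864181/435901131 = (-87 + 172) + 3079864181/435901131 = 85 + 3079864181/435901131 = 40131460316/435901131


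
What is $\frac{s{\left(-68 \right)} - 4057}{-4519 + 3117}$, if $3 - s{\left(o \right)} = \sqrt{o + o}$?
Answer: $\frac{2027}{701} + \frac{i \sqrt{34}}{701} \approx 2.8916 + 0.0083181 i$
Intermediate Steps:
$s{\left(o \right)} = 3 - \sqrt{2} \sqrt{o}$ ($s{\left(o \right)} = 3 - \sqrt{o + o} = 3 - \sqrt{2 o} = 3 - \sqrt{2} \sqrt{o}$)
$\frac{s{\left(-68 \right)} - 4057}{-4519 + 3117} = \frac{\left(3 - \sqrt{2} \sqrt{-68}\right) - 4057}{-4519 + 3117} = \frac{\left(3 - \sqrt{2} \cdot 2 i \sqrt{17}\right) - 4057}{-1402} = \left(\left(3 - 2 i \sqrt{34}\right) - 4057\right) \left(- \frac{1}{1402}\right) = \left(-4054 - 2 i \sqrt{34}\right) \left(- \frac{1}{1402}\right) = \frac{2027}{701} + \frac{i \sqrt{34}}{701}$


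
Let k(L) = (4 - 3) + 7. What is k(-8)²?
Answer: 64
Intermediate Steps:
k(L) = 8 (k(L) = 1 + 7 = 8)
k(-8)² = 8² = 64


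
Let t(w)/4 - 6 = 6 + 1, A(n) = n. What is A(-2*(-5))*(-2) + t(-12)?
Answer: 32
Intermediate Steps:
t(w) = 52 (t(w) = 24 + 4*(6 + 1) = 24 + 4*7 = 24 + 28 = 52)
A(-2*(-5))*(-2) + t(-12) = -2*(-5)*(-2) + 52 = 10*(-2) + 52 = -20 + 52 = 32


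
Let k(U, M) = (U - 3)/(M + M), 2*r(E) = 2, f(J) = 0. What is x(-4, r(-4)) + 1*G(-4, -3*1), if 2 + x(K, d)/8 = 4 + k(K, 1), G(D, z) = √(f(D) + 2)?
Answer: -12 + √2 ≈ -10.586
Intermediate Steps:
G(D, z) = √2 (G(D, z) = √(0 + 2) = √2)
r(E) = 1 (r(E) = (½)*2 = 1)
k(U, M) = (-3 + U)/(2*M) (k(U, M) = (-3 + U)/((2*M)) = (-3 + U)*(1/(2*M)) = (-3 + U)/(2*M))
x(K, d) = 4 + 4*K (x(K, d) = -16 + 8*(4 + (½)*(-3 + K)/1) = -16 + 8*(4 + (½)*1*(-3 + K)) = -16 + 8*(4 + (-3/2 + K/2)) = -16 + 8*(5/2 + K/2) = -16 + (20 + 4*K) = 4 + 4*K)
x(-4, r(-4)) + 1*G(-4, -3*1) = (4 + 4*(-4)) + 1*√2 = (4 - 16) + √2 = -12 + √2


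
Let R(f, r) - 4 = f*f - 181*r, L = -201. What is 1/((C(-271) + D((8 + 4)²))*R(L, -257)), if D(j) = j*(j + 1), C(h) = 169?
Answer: 1/1829621178 ≈ 5.4656e-10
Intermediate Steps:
R(f, r) = 4 + f² - 181*r (R(f, r) = 4 + (f*f - 181*r) = 4 + (f² - 181*r) = 4 + f² - 181*r)
D(j) = j*(1 + j)
1/((C(-271) + D((8 + 4)²))*R(L, -257)) = 1/((169 + (8 + 4)²*(1 + (8 + 4)²))*(4 + (-201)² - 181*(-257))) = 1/((169 + 12²*(1 + 12²))*(4 + 40401 + 46517)) = 1/((169 + 144*(1 + 144))*86922) = (1/86922)/(169 + 144*145) = (1/86922)/(169 + 20880) = (1/86922)/21049 = (1/21049)*(1/86922) = 1/1829621178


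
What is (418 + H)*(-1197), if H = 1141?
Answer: -1866123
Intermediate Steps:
(418 + H)*(-1197) = (418 + 1141)*(-1197) = 1559*(-1197) = -1866123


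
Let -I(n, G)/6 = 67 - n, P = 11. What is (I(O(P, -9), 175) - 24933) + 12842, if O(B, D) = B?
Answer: -12427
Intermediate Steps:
I(n, G) = -402 + 6*n (I(n, G) = -6*(67 - n) = -402 + 6*n)
(I(O(P, -9), 175) - 24933) + 12842 = ((-402 + 6*11) - 24933) + 12842 = ((-402 + 66) - 24933) + 12842 = (-336 - 24933) + 12842 = -25269 + 12842 = -12427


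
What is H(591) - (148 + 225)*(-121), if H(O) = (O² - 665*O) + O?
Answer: 1990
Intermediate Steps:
H(O) = O² - 664*O
H(591) - (148 + 225)*(-121) = 591*(-664 + 591) - (148 + 225)*(-121) = 591*(-73) - 373*(-121) = -43143 - 1*(-45133) = -43143 + 45133 = 1990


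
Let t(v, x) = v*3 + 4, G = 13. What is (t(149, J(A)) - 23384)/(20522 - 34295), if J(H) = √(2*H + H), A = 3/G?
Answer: 22933/13773 ≈ 1.6651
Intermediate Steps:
A = 3/13 ≈ 0.23077
J(H) = √3*√H (J(H) = √(3*H) = √3*√H)
t(v, x) = 4 + 3*v (t(v, x) = 3*v + 4 = 4 + 3*v)
(t(149, J(A)) - 23384)/(20522 - 34295) = ((4 + 3*149) - 23384)/(20522 - 34295) = ((4 + 447) - 23384)/(-13773) = (451 - 23384)*(-1/13773) = -22933*(-1/13773) = 22933/13773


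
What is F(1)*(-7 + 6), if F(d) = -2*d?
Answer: 2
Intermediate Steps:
F(1)*(-7 + 6) = (-2*1)*(-7 + 6) = -2*(-1) = 2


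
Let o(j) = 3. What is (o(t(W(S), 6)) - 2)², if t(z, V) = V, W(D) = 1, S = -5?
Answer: 1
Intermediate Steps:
(o(t(W(S), 6)) - 2)² = (3 - 2)² = 1² = 1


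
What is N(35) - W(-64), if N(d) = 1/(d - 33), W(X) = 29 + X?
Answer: 71/2 ≈ 35.500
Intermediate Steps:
N(d) = 1/(-33 + d)
N(35) - W(-64) = 1/(-33 + 35) - (29 - 64) = 1/2 - 1*(-35) = ½ + 35 = 71/2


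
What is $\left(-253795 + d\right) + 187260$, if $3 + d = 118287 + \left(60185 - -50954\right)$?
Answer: $162888$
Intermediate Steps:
$d = 229423$ ($d = -3 + \left(118287 + \left(60185 - -50954\right)\right) = -3 + \left(118287 + \left(60185 + 50954\right)\right) = -3 + \left(118287 + 111139\right) = -3 + 229426 = 229423$)
$\left(-253795 + d\right) + 187260 = \left(-253795 + 229423\right) + 187260 = -24372 + 187260 = 162888$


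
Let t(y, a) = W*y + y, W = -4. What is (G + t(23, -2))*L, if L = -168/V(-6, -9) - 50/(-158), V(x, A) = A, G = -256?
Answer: -1462175/237 ≈ -6169.5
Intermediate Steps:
L = 4499/237 (L = -168/(-9) - 50/(-158) = -168*(-1/9) - 50*(-1/158) = 56/3 + 25/79 = 4499/237 ≈ 18.983)
t(y, a) = -3*y (t(y, a) = -4*y + y = -3*y)
(G + t(23, -2))*L = (-256 - 3*23)*(4499/237) = (-256 - 69)*(4499/237) = -325*4499/237 = -1462175/237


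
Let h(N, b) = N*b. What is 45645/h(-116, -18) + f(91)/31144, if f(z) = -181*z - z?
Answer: 57791101/2709528 ≈ 21.329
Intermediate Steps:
f(z) = -182*z
45645/h(-116, -18) + f(91)/31144 = 45645/((-116*(-18))) - 182*91/31144 = 45645/2088 - 16562*1/31144 = 45645*(1/2088) - 8281/15572 = 15215/696 - 8281/15572 = 57791101/2709528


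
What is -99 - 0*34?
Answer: -99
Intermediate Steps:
-99 - 0*34 = -99 - 110*0 = -99 + 0 = -99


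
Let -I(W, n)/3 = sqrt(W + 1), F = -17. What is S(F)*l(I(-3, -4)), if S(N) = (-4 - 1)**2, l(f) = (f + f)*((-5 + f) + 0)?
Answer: -900 + 750*I*sqrt(2) ≈ -900.0 + 1060.7*I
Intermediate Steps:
I(W, n) = -3*sqrt(1 + W) (I(W, n) = -3*sqrt(W + 1) = -3*sqrt(1 + W))
l(f) = 2*f*(-5 + f) (l(f) = (2*f)*(-5 + f) = 2*f*(-5 + f))
S(N) = 25 (S(N) = (-5)**2 = 25)
S(F)*l(I(-3, -4)) = 25*(2*(-3*sqrt(1 - 3))*(-5 - 3*sqrt(1 - 3))) = 25*(2*(-3*I*sqrt(2))*(-5 - 3*I*sqrt(2))) = 25*(-6*I*sqrt(2)*(-5 - 3*I*sqrt(2))) = -150*I*sqrt(2)*(-5 - 3*I*sqrt(2))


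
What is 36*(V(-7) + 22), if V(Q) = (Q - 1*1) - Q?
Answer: 756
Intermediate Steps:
V(Q) = -1 (V(Q) = (Q - 1) - Q = (-1 + Q) - Q = -1)
36*(V(-7) + 22) = 36*(-1 + 22) = 36*21 = 756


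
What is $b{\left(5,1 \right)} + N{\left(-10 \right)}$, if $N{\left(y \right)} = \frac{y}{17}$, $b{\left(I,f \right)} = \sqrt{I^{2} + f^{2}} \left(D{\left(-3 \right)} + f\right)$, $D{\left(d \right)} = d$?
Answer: $- \frac{10}{17} - 2 \sqrt{26} \approx -10.786$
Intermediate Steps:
$b{\left(I,f \right)} = \sqrt{I^{2} + f^{2}} \left(-3 + f\right)$
$N{\left(y \right)} = \frac{y}{17}$ ($N{\left(y \right)} = y \frac{1}{17} = \frac{y}{17}$)
$b{\left(5,1 \right)} + N{\left(-10 \right)} = \sqrt{5^{2} + 1^{2}} \left(-3 + 1\right) + \frac{1}{17} \left(-10\right) = \sqrt{25 + 1} \left(-2\right) - \frac{10}{17} = \sqrt{26} \left(-2\right) - \frac{10}{17} = - 2 \sqrt{26} - \frac{10}{17} = - \frac{10}{17} - 2 \sqrt{26}$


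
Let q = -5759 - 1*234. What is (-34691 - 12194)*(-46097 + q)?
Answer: 2442239650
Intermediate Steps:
q = -5993 (q = -5759 - 234 = -5993)
(-34691 - 12194)*(-46097 + q) = (-34691 - 12194)*(-46097 - 5993) = -46885*(-52090) = 2442239650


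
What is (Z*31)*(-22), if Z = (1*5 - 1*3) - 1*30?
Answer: 19096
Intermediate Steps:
Z = -28 (Z = (5 - 3) - 30 = 2 - 30 = -28)
(Z*31)*(-22) = -28*31*(-22) = -868*(-22) = 19096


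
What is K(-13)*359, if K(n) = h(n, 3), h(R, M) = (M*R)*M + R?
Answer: -46670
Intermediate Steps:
h(R, M) = R + R*M**2 (h(R, M) = R*M**2 + R = R + R*M**2)
K(n) = 10*n (K(n) = n*(1 + 3**2) = n*(1 + 9) = n*10 = 10*n)
K(-13)*359 = (10*(-13))*359 = -130*359 = -46670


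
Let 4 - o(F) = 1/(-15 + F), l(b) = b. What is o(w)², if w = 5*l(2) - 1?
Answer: 625/36 ≈ 17.361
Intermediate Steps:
w = 9 (w = 5*2 - 1 = 10 - 1 = 9)
o(F) = 4 - 1/(-15 + F)
o(w)² = ((-61 + 4*9)/(-15 + 9))² = ((-61 + 36)/(-6))² = (-⅙*(-25))² = (25/6)² = 625/36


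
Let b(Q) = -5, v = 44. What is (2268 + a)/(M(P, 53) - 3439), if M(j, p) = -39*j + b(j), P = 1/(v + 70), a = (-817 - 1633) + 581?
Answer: -15162/130885 ≈ -0.11584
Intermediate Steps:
a = -1869 (a = -2450 + 581 = -1869)
P = 1/114 (P = 1/(44 + 70) = 1/114 ≈ 0.0087719)
M(j, p) = -5 - 39*j (M(j, p) = -39*j - 5 = -5 - 39*j)
(2268 + a)/(M(P, 53) - 3439) = (2268 - 1869)/((-5 - 39*1/114) - 3439) = 399/((-5 - 13/38) - 3439) = 399/(-203/38 - 3439) = 399/(-130885/38) = 399*(-38/130885) = -15162/130885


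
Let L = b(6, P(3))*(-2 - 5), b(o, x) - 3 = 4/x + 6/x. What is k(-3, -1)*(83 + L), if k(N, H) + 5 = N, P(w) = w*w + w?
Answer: -1348/3 ≈ -449.33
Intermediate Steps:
P(w) = w + w**2 (P(w) = w**2 + w = w + w**2)
k(N, H) = -5 + N
b(o, x) = 3 + 10/x (b(o, x) = 3 + (4/x + 6/x) = 3 + 10/x)
L = -161/6 (L = (3 + 10/((3*(1 + 3))))*(-2 - 5) = (3 + 10/((3*4)))*(-7) = (3 + 10/12)*(-7) = (3 + 10*(1/12))*(-7) = (3 + 5/6)*(-7) = (23/6)*(-7) = -161/6 ≈ -26.833)
k(-3, -1)*(83 + L) = (-5 - 3)*(83 - 161/6) = -8*337/6 = -1348/3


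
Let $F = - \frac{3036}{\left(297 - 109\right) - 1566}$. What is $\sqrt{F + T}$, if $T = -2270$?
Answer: $\frac{28 i \sqrt{1373177}}{689} \approx 47.621 i$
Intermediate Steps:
$F = \frac{1518}{689}$ ($F = - \frac{3036}{188 - 1566} = - \frac{3036}{-1378} = \left(-3036\right) \left(- \frac{1}{1378}\right) = \frac{1518}{689} \approx 2.2032$)
$\sqrt{F + T} = \sqrt{\frac{1518}{689} - 2270} = \sqrt{- \frac{1562512}{689}} = \frac{28 i \sqrt{1373177}}{689}$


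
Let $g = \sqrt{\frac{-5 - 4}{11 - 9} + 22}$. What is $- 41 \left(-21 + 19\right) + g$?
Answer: $82 + \frac{\sqrt{70}}{2} \approx 86.183$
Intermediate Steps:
$g = \frac{\sqrt{70}}{2}$ ($g = \sqrt{- \frac{9}{2} + 22} = \sqrt{\frac{35}{2}} = \frac{\sqrt{70}}{2} \approx 4.1833$)
$- 41 \left(-21 + 19\right) + g = - 41 \left(-21 + 19\right) + \frac{\sqrt{70}}{2} = \left(-41\right) \left(-2\right) + \frac{\sqrt{70}}{2} = 82 + \frac{\sqrt{70}}{2}$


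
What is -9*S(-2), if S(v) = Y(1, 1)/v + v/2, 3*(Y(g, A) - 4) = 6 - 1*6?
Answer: 27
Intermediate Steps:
Y(g, A) = 4 (Y(g, A) = 4 + (6 - 1*6)/3 = 4 + (6 - 6)/3 = 4 + (⅓)*0 = 4 + 0 = 4)
S(v) = v/2 + 4/v (S(v) = 4/v + v/2 = v/2 + 4/v)
-9*S(-2) = -9*((½)*(-2) + 4/(-2)) = -9*(-1 + 4*(-½)) = -9*(-1 - 2) = -9*(-3) = 27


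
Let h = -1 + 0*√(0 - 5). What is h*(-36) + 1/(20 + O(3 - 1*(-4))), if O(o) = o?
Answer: 973/27 ≈ 36.037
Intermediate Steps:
h = -1 (h = -1 + 0*√(-5) = -1 + 0*(I*√5) = -1 + 0 = -1)
h*(-36) + 1/(20 + O(3 - 1*(-4))) = -1*(-36) + 1/(20 + (3 - 1*(-4))) = 36 + 1/(20 + (3 + 4)) = 36 + 1/(20 + 7) = 36 + 1/27 = 973/27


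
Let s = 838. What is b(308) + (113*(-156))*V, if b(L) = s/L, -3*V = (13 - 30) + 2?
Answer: -13573141/154 ≈ -88137.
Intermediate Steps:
V = 5 (V = -((13 - 30) + 2)/3 = -(-17 + 2)/3 = -1/3*(-15) = 5)
b(L) = 838/L
b(308) + (113*(-156))*V = 838/308 + (113*(-156))*5 = 838*(1/308) - 17628*5 = 419/154 - 88140 = -13573141/154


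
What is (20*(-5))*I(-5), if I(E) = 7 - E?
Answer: -1200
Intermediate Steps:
(20*(-5))*I(-5) = (20*(-5))*(7 - 1*(-5)) = -100*(7 + 5) = -100*12 = -1200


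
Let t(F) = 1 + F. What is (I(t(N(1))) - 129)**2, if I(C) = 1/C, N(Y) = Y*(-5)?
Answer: 267289/16 ≈ 16706.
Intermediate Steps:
N(Y) = -5*Y
(I(t(N(1))) - 129)**2 = (1/(1 - 5*1) - 129)**2 = (1/(1 - 5) - 129)**2 = (1/(-4) - 129)**2 = (-1/4 - 129)**2 = (-517/4)**2 = 267289/16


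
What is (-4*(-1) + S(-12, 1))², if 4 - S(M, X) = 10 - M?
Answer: 196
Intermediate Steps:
S(M, X) = -6 + M (S(M, X) = 4 - (10 - M) = 4 + (-10 + M) = -6 + M)
(-4*(-1) + S(-12, 1))² = (-4*(-1) + (-6 - 12))² = (4 - 18)² = (-14)² = 196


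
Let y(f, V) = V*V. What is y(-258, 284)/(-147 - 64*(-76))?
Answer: 80656/4717 ≈ 17.099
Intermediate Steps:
y(f, V) = V**2
y(-258, 284)/(-147 - 64*(-76)) = 284**2/(-147 - 64*(-76)) = 80656/(-147 + 4864) = 80656/4717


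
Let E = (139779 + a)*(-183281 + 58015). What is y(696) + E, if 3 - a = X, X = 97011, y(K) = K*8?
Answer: -5357746518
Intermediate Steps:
y(K) = 8*K
a = -97008 (a = 3 - 1*97011 = 3 - 97011 = -97008)
E = -5357752086 (E = (139779 - 97008)*(-183281 + 58015) = 42771*(-125266) = -5357752086)
y(696) + E = 8*696 - 5357752086 = 5568 - 5357752086 = -5357746518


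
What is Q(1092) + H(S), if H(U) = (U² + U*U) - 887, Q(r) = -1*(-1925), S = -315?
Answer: 199488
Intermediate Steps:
Q(r) = 1925
H(U) = -887 + 2*U² (H(U) = (U² + U²) - 887 = 2*U² - 887 = -887 + 2*U²)
Q(1092) + H(S) = 1925 + (-887 + 2*(-315)²) = 1925 + (-887 + 2*99225) = 1925 + (-887 + 198450) = 1925 + 197563 = 199488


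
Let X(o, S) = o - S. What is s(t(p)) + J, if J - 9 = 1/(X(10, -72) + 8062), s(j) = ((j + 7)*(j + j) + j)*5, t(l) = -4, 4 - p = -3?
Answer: -1066863/8144 ≈ -131.00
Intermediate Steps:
p = 7 (p = 4 - 1*(-3) = 4 + 3 = 7)
s(j) = 5*j + 10*j*(7 + j) (s(j) = ((7 + j)*(2*j) + j)*5 = (2*j*(7 + j) + j)*5 = (j + 2*j*(7 + j))*5 = 5*j + 10*j*(7 + j))
J = 73297/8144 (J = 9 + 1/((10 - 1*(-72)) + 8062) = 9 + 1/((10 + 72) + 8062) = 9 + 1/(82 + 8062) = 9 + 1/8144 = 73297/8144 ≈ 9.0001)
s(t(p)) + J = 5*(-4)*(15 + 2*(-4)) + 73297/8144 = 5*(-4)*(15 - 8) + 73297/8144 = 5*(-4)*7 + 73297/8144 = -140 + 73297/8144 = -1066863/8144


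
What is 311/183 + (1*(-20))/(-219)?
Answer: 23923/13359 ≈ 1.7908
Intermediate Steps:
311/183 + (1*(-20))/(-219) = 311*(1/183) - 20*(-1/219) = 311/183 + 20/219 = 23923/13359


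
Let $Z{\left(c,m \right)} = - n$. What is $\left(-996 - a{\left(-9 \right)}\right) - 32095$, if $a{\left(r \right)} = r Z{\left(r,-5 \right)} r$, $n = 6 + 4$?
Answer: $-32281$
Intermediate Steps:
$n = 10$
$Z{\left(c,m \right)} = -10$ ($Z{\left(c,m \right)} = \left(-1\right) 10 = -10$)
$a{\left(r \right)} = - 10 r^{2}$ ($a{\left(r \right)} = r \left(-10\right) r = - 10 r r = - 10 r^{2}$)
$\left(-996 - a{\left(-9 \right)}\right) - 32095 = \left(-996 - - 10 \left(-9\right)^{2}\right) - 32095 = \left(-996 - \left(-10\right) 81\right) - 32095 = \left(-996 - -810\right) - 32095 = \left(-996 + 810\right) - 32095 = -186 - 32095 = -32281$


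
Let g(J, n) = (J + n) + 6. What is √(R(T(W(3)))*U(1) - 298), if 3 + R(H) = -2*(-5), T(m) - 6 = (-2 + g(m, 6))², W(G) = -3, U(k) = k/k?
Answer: I*√291 ≈ 17.059*I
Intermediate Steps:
U(k) = 1
g(J, n) = 6 + J + n
T(m) = 6 + (10 + m)² (T(m) = 6 + (-2 + (6 + m + 6))² = 6 + (-2 + (12 + m))² = 6 + (10 + m)²)
R(H) = 7 (R(H) = -3 - 2*(-5) = -3 + 10 = 7)
√(R(T(W(3)))*U(1) - 298) = √(7*1 - 298) = √(7 - 298) = √(-291) = I*√291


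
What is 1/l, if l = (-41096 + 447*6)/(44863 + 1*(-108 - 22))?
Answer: -44733/38414 ≈ -1.1645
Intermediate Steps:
l = -38414/44733 (l = (-41096 + 2682)/(44863 + 1*(-130)) = -38414/(44863 - 130) = -38414/44733 ≈ -0.85874)
1/l = 1/(-38414/44733) = -44733/38414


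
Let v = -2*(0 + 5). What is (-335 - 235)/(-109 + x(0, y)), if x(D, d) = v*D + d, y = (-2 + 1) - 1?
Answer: 190/37 ≈ 5.1351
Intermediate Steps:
v = -10 (v = -2*5 = -10)
y = -2 (y = -1 - 1 = -2)
x(D, d) = d - 10*D (x(D, d) = -10*D + d = d - 10*D)
(-335 - 235)/(-109 + x(0, y)) = (-335 - 235)/(-109 + (-2 - 10*0)) = -570/(-109 + (-2 + 0)) = -570/(-109 - 2) = -570/(-111) = -570*(-1/111) = 190/37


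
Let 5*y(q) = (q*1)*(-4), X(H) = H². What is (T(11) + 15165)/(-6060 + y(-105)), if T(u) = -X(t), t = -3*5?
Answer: -5/2 ≈ -2.5000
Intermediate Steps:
t = -15
y(q) = -4*q/5 (y(q) = ((q*1)*(-4))/5 = (q*(-4))/5 = (-4*q)/5 = -4*q/5)
T(u) = -225 (T(u) = -1*(-15)² = -1*225 = -225)
(T(11) + 15165)/(-6060 + y(-105)) = (-225 + 15165)/(-6060 - ⅘*(-105)) = 14940/(-6060 + 84) = 14940/(-5976) = 14940*(-1/5976) = -5/2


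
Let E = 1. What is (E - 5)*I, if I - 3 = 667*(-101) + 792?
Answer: 266288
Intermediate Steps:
I = -66572 (I = 3 + (667*(-101) + 792) = 3 + (-67367 + 792) = 3 - 66575 = -66572)
(E - 5)*I = (1 - 5)*(-66572) = -4*(-66572) = 266288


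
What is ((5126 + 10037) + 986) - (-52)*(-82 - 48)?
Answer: 9389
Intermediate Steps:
((5126 + 10037) + 986) - (-52)*(-82 - 48) = (15163 + 986) - (-52)*(-130) = 16149 - 1*6760 = 16149 - 6760 = 9389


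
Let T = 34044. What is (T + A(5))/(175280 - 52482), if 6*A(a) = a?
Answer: 15713/56676 ≈ 0.27724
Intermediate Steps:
A(a) = a/6
(T + A(5))/(175280 - 52482) = (34044 + (⅙)*5)/(175280 - 52482) = (34044 + ⅚)/122798 = (204269/6)*(1/122798) = 15713/56676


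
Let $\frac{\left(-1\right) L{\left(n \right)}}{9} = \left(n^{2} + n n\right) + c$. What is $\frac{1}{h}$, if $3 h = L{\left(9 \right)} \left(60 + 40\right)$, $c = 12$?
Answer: $- \frac{1}{52200} \approx -1.9157 \cdot 10^{-5}$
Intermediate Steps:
$L{\left(n \right)} = -108 - 18 n^{2}$ ($L{\left(n \right)} = - 9 \left(\left(n^{2} + n n\right) + 12\right) = - 9 \left(\left(n^{2} + n^{2}\right) + 12\right) = - 9 \left(2 n^{2} + 12\right) = - 9 \left(12 + 2 n^{2}\right) = -108 - 18 n^{2}$)
$h = -52200$ ($h = \frac{\left(-108 - 18 \cdot 9^{2}\right) \left(60 + 40\right)}{3} = \frac{\left(-108 - 1458\right) 100}{3} = \frac{\left(-1566\right) 100}{3} = \frac{1}{3} \left(-156600\right) = -52200$)
$\frac{1}{h} = \frac{1}{-52200} = - \frac{1}{52200}$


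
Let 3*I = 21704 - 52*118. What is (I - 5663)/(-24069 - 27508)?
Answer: 1421/154731 ≈ 0.0091837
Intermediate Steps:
I = 15568/3 (I = (21704 - 52*118)/3 = (21704 - 1*6136)/3 = (21704 - 6136)/3 = (1/3)*15568 = 15568/3 ≈ 5189.3)
(I - 5663)/(-24069 - 27508) = (15568/3 - 5663)/(-24069 - 27508) = -1421/3/(-51577) = -1421/3*(-1/51577) = 1421/154731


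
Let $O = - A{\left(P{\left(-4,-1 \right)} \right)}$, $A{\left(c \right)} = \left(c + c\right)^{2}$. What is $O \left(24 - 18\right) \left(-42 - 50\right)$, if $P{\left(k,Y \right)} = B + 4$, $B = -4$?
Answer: $0$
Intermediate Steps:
$P{\left(k,Y \right)} = 0$ ($P{\left(k,Y \right)} = -4 + 4 = 0$)
$A{\left(c \right)} = 4 c^{2}$ ($A{\left(c \right)} = \left(2 c\right)^{2} = 4 c^{2}$)
$O = 0$ ($O = - 4 \cdot 0^{2} = - 4 \cdot 0 = \left(-1\right) 0 = 0$)
$O \left(24 - 18\right) \left(-42 - 50\right) = 0 \left(24 - 18\right) \left(-42 - 50\right) = 0 \cdot 6 \left(-92\right) = 0 \left(-552\right) = 0$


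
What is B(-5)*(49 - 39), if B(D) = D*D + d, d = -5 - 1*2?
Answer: 180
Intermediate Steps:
d = -7 (d = -5 - 2 = -7)
B(D) = -7 + D**2 (B(D) = D*D - 7 = D**2 - 7 = -7 + D**2)
B(-5)*(49 - 39) = (-7 + (-5)**2)*(49 - 39) = (-7 + 25)*10 = 18*10 = 180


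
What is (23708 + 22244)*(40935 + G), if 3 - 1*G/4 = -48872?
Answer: 10864661120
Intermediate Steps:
G = 195500 (G = 12 - 4*(-48872) = 12 + 195488 = 195500)
(23708 + 22244)*(40935 + G) = (23708 + 22244)*(40935 + 195500) = 45952*236435 = 10864661120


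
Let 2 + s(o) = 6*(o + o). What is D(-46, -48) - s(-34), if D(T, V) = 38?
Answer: 448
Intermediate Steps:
s(o) = -2 + 12*o (s(o) = -2 + 6*(o + o) = -2 + 6*(2*o) = -2 + 12*o)
D(-46, -48) - s(-34) = 38 - (-2 + 12*(-34)) = 38 - (-2 - 408) = 38 - 1*(-410) = 38 + 410 = 448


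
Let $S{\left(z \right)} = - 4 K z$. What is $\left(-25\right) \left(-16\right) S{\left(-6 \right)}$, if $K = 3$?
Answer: $28800$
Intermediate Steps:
$S{\left(z \right)} = - 12 z$ ($S{\left(z \right)} = \left(-4\right) 3 z = - 12 z$)
$\left(-25\right) \left(-16\right) S{\left(-6 \right)} = \left(-25\right) \left(-16\right) \left(\left(-12\right) \left(-6\right)\right) = 400 \cdot 72 = 28800$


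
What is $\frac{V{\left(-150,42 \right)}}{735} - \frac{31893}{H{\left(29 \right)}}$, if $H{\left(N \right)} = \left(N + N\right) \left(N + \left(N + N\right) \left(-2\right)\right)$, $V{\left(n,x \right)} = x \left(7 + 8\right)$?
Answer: $\frac{84509}{11774} \approx 7.1776$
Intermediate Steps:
$V{\left(n,x \right)} = 15 x$ ($V{\left(n,x \right)} = x 15 = 15 x$)
$H{\left(N \right)} = - 6 N^{2}$ ($H{\left(N \right)} = 2 N \left(N + 2 N \left(-2\right)\right) = 2 N \left(N - 4 N\right) = 2 N \left(- 3 N\right) = - 6 N^{2}$)
$\frac{V{\left(-150,42 \right)}}{735} - \frac{31893}{H{\left(29 \right)}} = \frac{15 \cdot 42}{735} - \frac{31893}{\left(-6\right) 29^{2}} = 630 \cdot \frac{1}{735} - \frac{31893}{\left(-6\right) 841} = \frac{6}{7} - \frac{31893}{-5046} = \frac{6}{7} - - \frac{10631}{1682} = \frac{6}{7} + \frac{10631}{1682} = \frac{84509}{11774}$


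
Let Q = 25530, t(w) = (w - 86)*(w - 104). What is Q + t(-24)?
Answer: 39610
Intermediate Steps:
t(w) = (-104 + w)*(-86 + w) (t(w) = (-86 + w)*(-104 + w) = (-104 + w)*(-86 + w))
Q + t(-24) = 25530 + (8944 + (-24)**2 - 190*(-24)) = 25530 + (8944 + 576 + 4560) = 25530 + 14080 = 39610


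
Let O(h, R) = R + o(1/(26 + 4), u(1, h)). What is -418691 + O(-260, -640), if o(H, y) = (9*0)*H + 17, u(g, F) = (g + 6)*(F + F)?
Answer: -419314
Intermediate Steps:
u(g, F) = 2*F*(6 + g) (u(g, F) = (6 + g)*(2*F) = 2*F*(6 + g))
o(H, y) = 17 (o(H, y) = 0*H + 17 = 0 + 17 = 17)
O(h, R) = 17 + R (O(h, R) = R + 17 = 17 + R)
-418691 + O(-260, -640) = -418691 + (17 - 640) = -418691 - 623 = -419314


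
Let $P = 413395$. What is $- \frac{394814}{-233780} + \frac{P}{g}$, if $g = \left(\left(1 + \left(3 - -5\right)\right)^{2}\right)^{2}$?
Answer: $\frac{49616928877}{766915290} \approx 64.697$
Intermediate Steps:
$g = 6561$ ($g = \left(\left(1 + \left(3 + 5\right)\right)^{2}\right)^{2} = \left(\left(1 + 8\right)^{2}\right)^{2} = \left(9^{2}\right)^{2} = 81^{2} = 6561$)
$- \frac{394814}{-233780} + \frac{P}{g} = - \frac{394814}{-233780} + \frac{413395}{6561} = \left(-394814\right) \left(- \frac{1}{233780}\right) + 413395 \cdot \frac{1}{6561} = \frac{197407}{116890} + \frac{413395}{6561} = \frac{49616928877}{766915290}$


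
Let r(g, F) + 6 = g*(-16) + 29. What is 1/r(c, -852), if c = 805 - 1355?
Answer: 1/8823 ≈ 0.00011334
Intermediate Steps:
c = -550
r(g, F) = 23 - 16*g (r(g, F) = -6 + (g*(-16) + 29) = -6 + (-16*g + 29) = -6 + (29 - 16*g) = 23 - 16*g)
1/r(c, -852) = 1/(23 - 16*(-550)) = 1/(23 + 8800) = 1/8823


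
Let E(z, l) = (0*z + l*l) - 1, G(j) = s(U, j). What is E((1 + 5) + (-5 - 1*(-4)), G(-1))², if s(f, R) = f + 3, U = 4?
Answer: 2304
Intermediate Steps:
s(f, R) = 3 + f
G(j) = 7 (G(j) = 3 + 4 = 7)
E(z, l) = -1 + l² (E(z, l) = (0 + l²) - 1 = l² - 1 = -1 + l²)
E((1 + 5) + (-5 - 1*(-4)), G(-1))² = (-1 + 7²)² = (-1 + 49)² = 48² = 2304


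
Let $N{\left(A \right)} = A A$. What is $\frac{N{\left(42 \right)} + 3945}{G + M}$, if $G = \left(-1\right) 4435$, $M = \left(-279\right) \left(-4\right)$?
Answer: $- \frac{5709}{3319} \approx -1.7201$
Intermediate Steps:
$M = 1116$
$G = -4435$
$N{\left(A \right)} = A^{2}$
$\frac{N{\left(42 \right)} + 3945}{G + M} = \frac{42^{2} + 3945}{-4435 + 1116} = \frac{1764 + 3945}{-3319} = 5709 \left(- \frac{1}{3319}\right) = - \frac{5709}{3319}$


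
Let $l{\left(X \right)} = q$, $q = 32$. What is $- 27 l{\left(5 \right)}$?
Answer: $-864$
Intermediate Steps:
$l{\left(X \right)} = 32$
$- 27 l{\left(5 \right)} = \left(-27\right) 32 = -864$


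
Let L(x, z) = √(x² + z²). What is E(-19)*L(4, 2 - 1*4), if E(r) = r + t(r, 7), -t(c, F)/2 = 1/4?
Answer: -39*√5 ≈ -87.207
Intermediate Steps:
t(c, F) = -½ (t(c, F) = -2/4 = -2*¼ = -½)
E(r) = -½ + r (E(r) = r - ½ = -½ + r)
E(-19)*L(4, 2 - 1*4) = (-½ - 19)*√(4² + (2 - 1*4)²) = -39*√(16 + (2 - 4)²)/2 = -39*√(16 + (-2)²)/2 = -39*√(16 + 4)/2 = -39*√5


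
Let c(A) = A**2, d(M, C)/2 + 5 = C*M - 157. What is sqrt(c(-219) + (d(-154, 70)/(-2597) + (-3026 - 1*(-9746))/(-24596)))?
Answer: sqrt(249642693280885333)/2281279 ≈ 219.02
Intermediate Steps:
d(M, C) = -324 + 2*C*M (d(M, C) = -10 + 2*(C*M - 157) = -10 + 2*(-157 + C*M) = -10 + (-314 + 2*C*M) = -324 + 2*C*M)
sqrt(c(-219) + (d(-154, 70)/(-2597) + (-3026 - 1*(-9746))/(-24596))) = sqrt((-219)**2 + ((-324 + 2*70*(-154))/(-2597) + (-3026 - 1*(-9746))/(-24596))) = sqrt(47961 + ((-324 - 21560)*(-1/2597) + (-3026 + 9746)*(-1/24596))) = sqrt(47961 + (-21884*(-1/2597) + 6720*(-1/24596))) = sqrt(47961 + (21884/2597 - 1680/6149)) = sqrt(47961 + 130201756/15968953) = sqrt(766017156589/15968953) = sqrt(249642693280885333)/2281279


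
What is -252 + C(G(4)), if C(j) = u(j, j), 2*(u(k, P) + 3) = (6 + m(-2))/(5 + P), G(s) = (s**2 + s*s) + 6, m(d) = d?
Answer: -10963/43 ≈ -254.95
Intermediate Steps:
G(s) = 6 + 2*s**2 (G(s) = (s**2 + s**2) + 6 = 2*s**2 + 6 = 6 + 2*s**2)
u(k, P) = -3 + 2/(5 + P) (u(k, P) = -3 + ((6 - 2)/(5 + P))/2 = -3 + (4/(5 + P))/2 = -3 + 2/(5 + P))
C(j) = (-13 - 3*j)/(5 + j)
-252 + C(G(4)) = -252 + (-13 - 3*(6 + 2*4**2))/(5 + (6 + 2*4**2)) = -252 + (-13 - 3*(6 + 2*16))/(5 + (6 + 2*16)) = -252 + (-13 - 3*(6 + 32))/(5 + (6 + 32)) = -252 + (-13 - 3*38)/(5 + 38) = -252 + (-13 - 114)/43 = -252 + (1/43)*(-127) = -252 - 127/43 = -10963/43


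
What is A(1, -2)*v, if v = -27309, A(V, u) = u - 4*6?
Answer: 710034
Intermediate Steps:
A(V, u) = -24 + u (A(V, u) = u - 24 = -24 + u)
A(1, -2)*v = (-24 - 2)*(-27309) = -26*(-27309) = 710034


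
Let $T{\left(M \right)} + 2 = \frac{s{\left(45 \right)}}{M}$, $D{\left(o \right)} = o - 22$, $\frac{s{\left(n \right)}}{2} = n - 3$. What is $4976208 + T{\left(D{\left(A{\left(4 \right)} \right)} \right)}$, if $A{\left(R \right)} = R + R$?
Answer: $4976200$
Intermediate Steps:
$s{\left(n \right)} = -6 + 2 n$ ($s{\left(n \right)} = 2 \left(n - 3\right) = 2 \left(-3 + n\right) = -6 + 2 n$)
$A{\left(R \right)} = 2 R$
$D{\left(o \right)} = -22 + o$
$T{\left(M \right)} = -2 + \frac{84}{M}$ ($T{\left(M \right)} = -2 + \frac{-6 + 2 \cdot 45}{M} = -2 + \frac{-6 + 90}{M} = -2 + \frac{84}{M}$)
$4976208 + T{\left(D{\left(A{\left(4 \right)} \right)} \right)} = 4976208 + \left(-2 + \frac{84}{-22 + 2 \cdot 4}\right) = 4976208 + \left(-2 + \frac{84}{-22 + 8}\right) = 4976208 + \left(-2 + \frac{84}{-14}\right) = 4976208 + \left(-2 + 84 \left(- \frac{1}{14}\right)\right) = 4976208 - 8 = 4976200$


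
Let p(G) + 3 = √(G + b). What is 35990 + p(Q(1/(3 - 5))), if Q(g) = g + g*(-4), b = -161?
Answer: 35987 + I*√638/2 ≈ 35987.0 + 12.629*I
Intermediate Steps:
Q(g) = -3*g (Q(g) = g - 4*g = -3*g)
p(G) = -3 + √(-161 + G) (p(G) = -3 + √(G - 161) = -3 + √(-161 + G))
35990 + p(Q(1/(3 - 5))) = 35990 + (-3 + √(-161 - 3/(3 - 5))) = 35990 + (-3 + √(-161 - 3/(-2))) = 35990 + (-3 + √(-161 - 3*(-½))) = 35990 + (-3 + √(-161 + 3/2)) = 35990 + (-3 + √(-319/2)) = 35990 + (-3 + I*√638/2) = 35987 + I*√638/2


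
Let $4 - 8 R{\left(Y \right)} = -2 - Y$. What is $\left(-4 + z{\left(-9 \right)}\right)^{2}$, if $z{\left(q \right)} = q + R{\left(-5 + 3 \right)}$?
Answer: $\frac{625}{4} \approx 156.25$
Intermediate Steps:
$R{\left(Y \right)} = \frac{3}{4} + \frac{Y}{8}$ ($R{\left(Y \right)} = \frac{1}{2} - \frac{-2 - Y}{8} = \frac{1}{2} + \left(\frac{1}{4} + \frac{Y}{8}\right) = \frac{3}{4} + \frac{Y}{8}$)
$z{\left(q \right)} = \frac{1}{2} + q$ ($z{\left(q \right)} = q + \left(\frac{3}{4} + \frac{-5 + 3}{8}\right) = q + \left(\frac{3}{4} + \frac{1}{8} \left(-2\right)\right) = q + \left(\frac{3}{4} - \frac{1}{4}\right) = q + \frac{1}{2} = \frac{1}{2} + q$)
$\left(-4 + z{\left(-9 \right)}\right)^{2} = \left(-4 + \left(\frac{1}{2} - 9\right)\right)^{2} = \left(-4 - \frac{17}{2}\right)^{2} = \left(- \frac{25}{2}\right)^{2} = \frac{625}{4}$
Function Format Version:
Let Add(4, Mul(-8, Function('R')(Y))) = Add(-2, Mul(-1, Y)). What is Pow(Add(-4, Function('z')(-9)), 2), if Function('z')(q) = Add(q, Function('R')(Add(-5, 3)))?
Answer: Rational(625, 4) ≈ 156.25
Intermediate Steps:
Function('R')(Y) = Add(Rational(3, 4), Mul(Rational(1, 8), Y)) (Function('R')(Y) = Add(Rational(1, 2), Mul(Rational(-1, 8), Add(-2, Mul(-1, Y)))) = Add(Rational(1, 2), Add(Rational(1, 4), Mul(Rational(1, 8), Y))) = Add(Rational(3, 4), Mul(Rational(1, 8), Y)))
Function('z')(q) = Add(Rational(1, 2), q) (Function('z')(q) = Add(q, Add(Rational(3, 4), Mul(Rational(1, 8), Add(-5, 3)))) = Add(q, Add(Rational(3, 4), Mul(Rational(1, 8), -2))) = Add(q, Add(Rational(3, 4), Rational(-1, 4))) = Add(q, Rational(1, 2)) = Add(Rational(1, 2), q))
Pow(Add(-4, Function('z')(-9)), 2) = Pow(Add(-4, Add(Rational(1, 2), -9)), 2) = Pow(Add(-4, Rational(-17, 2)), 2) = Pow(Rational(-25, 2), 2) = Rational(625, 4)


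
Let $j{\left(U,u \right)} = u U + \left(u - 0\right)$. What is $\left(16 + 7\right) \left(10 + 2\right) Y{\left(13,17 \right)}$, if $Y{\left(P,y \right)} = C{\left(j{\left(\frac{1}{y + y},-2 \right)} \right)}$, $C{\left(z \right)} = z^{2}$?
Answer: $\frac{338100}{289} \approx 1169.9$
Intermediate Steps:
$j{\left(U,u \right)} = u + U u$ ($j{\left(U,u \right)} = U u + \left(u + 0\right) = U u + u = u + U u$)
$Y{\left(P,y \right)} = \left(-2 - \frac{1}{y}\right)^{2}$ ($Y{\left(P,y \right)} = \left(- 2 \left(1 + \frac{1}{y + y}\right)\right)^{2} = \left(- 2 \left(1 + \frac{1}{2 y}\right)\right)^{2} = \left(-2 - \frac{1}{y}\right)^{2}$)
$\left(16 + 7\right) \left(10 + 2\right) Y{\left(13,17 \right)} = \left(16 + 7\right) \left(10 + 2\right) \frac{\left(1 + 2 \cdot 17\right)^{2}}{289} = 23 \cdot 12 \frac{\left(1 + 34\right)^{2}}{289} = 276 \frac{35^{2}}{289} = 276 \cdot \frac{1}{289} \cdot 1225 = 276 \cdot \frac{1225}{289} = \frac{338100}{289}$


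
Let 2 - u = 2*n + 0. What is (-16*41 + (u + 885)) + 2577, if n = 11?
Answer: 2786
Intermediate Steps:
u = -20 (u = 2 - (2*11 + 0) = 2 - (22 + 0) = 2 - 1*22 = 2 - 22 = -20)
(-16*41 + (u + 885)) + 2577 = (-16*41 + (-20 + 885)) + 2577 = (-656 + 865) + 2577 = 209 + 2577 = 2786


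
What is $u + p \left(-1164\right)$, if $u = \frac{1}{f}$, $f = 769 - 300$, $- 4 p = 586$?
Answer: $\frac{79976695}{469} \approx 1.7053 \cdot 10^{5}$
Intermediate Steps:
$p = - \frac{293}{2}$ ($p = \left(- \frac{1}{4}\right) 586 = - \frac{293}{2} \approx -146.5$)
$f = 469$
$u = \frac{1}{469} \approx 0.0021322$
$u + p \left(-1164\right) = \frac{1}{469} - -170526 = \frac{1}{469} + 170526 = \frac{79976695}{469}$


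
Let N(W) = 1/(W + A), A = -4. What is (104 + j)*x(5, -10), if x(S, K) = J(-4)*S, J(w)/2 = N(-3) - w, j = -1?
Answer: 27810/7 ≈ 3972.9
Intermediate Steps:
N(W) = 1/(-4 + W) (N(W) = 1/(W - 4) = 1/(-4 + W))
J(w) = -2/7 - 2*w (J(w) = 2*(1/(-4 - 3) - w) = 2*(1/(-7) - w) = 2*(-1/7 - w) = -2/7 - 2*w)
x(S, K) = 54*S/7 (x(S, K) = (-2/7 - 2*(-4))*S = (-2/7 + 8)*S = 54*S/7)
(104 + j)*x(5, -10) = (104 - 1)*((54/7)*5) = 103*(270/7) = 27810/7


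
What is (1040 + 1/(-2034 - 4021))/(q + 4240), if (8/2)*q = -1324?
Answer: 6297199/23668995 ≈ 0.26605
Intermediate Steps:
q = -331 (q = (1/4)*(-1324) = -331)
(1040 + 1/(-2034 - 4021))/(q + 4240) = (1040 + 1/(-2034 - 4021))/(-331 + 4240) = (1040 + 1/(-6055))/3909 = (1040 - 1/6055)*(1/3909) = (6297199/6055)*(1/3909) = 6297199/23668995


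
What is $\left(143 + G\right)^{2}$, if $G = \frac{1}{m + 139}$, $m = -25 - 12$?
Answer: $\frac{212780569}{10404} \approx 20452.0$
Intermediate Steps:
$m = -37$
$G = \frac{1}{102}$ ($G = \frac{1}{-37 + 139} = \frac{1}{102} \approx 0.0098039$)
$\left(143 + G\right)^{2} = \left(143 + \frac{1}{102}\right)^{2} = \left(\frac{14587}{102}\right)^{2} = \frac{212780569}{10404}$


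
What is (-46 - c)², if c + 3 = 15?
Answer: 3364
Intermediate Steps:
c = 12 (c = -3 + 15 = 12)
(-46 - c)² = (-46 - 1*12)² = (-46 - 12)² = (-58)² = 3364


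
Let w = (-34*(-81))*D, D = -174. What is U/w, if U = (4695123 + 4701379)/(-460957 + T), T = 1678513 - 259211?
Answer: -4698251/229617545310 ≈ -2.0461e-5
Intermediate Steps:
w = -479196 (w = -34*(-81)*(-174) = 2754*(-174) = -479196)
T = 1419302
U = 9396502/958345 (U = (4695123 + 4701379)/(-460957 + 1419302) = 9396502/958345 ≈ 9.8049)
U/w = (9396502/958345)/(-479196) = (9396502/958345)*(-1/479196) = -4698251/229617545310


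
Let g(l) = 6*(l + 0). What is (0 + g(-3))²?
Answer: 324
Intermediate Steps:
g(l) = 6*l
(0 + g(-3))² = (0 + 6*(-3))² = (0 - 18)² = (-18)² = 324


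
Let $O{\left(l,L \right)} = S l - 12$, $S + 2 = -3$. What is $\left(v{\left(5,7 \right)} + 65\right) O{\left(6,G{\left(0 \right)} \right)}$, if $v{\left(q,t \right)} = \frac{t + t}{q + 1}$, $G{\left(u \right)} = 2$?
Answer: $-2828$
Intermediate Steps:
$S = -5$ ($S = -2 - 3 = -5$)
$v{\left(q,t \right)} = \frac{2 t}{1 + q}$
$O{\left(l,L \right)} = -12 - 5 l$ ($O{\left(l,L \right)} = - 5 l - 12 = -12 - 5 l$)
$\left(v{\left(5,7 \right)} + 65\right) O{\left(6,G{\left(0 \right)} \right)} = \left(2 \cdot 7 \frac{1}{1 + 5} + 65\right) \left(-12 - 30\right) = \left(2 \cdot 7 \cdot \frac{1}{6} + 65\right) \left(-12 - 30\right) = \left(2 \cdot 7 \cdot \frac{1}{6} + 65\right) \left(-42\right) = \left(\frac{7}{3} + 65\right) \left(-42\right) = \frac{202}{3} \left(-42\right) = -2828$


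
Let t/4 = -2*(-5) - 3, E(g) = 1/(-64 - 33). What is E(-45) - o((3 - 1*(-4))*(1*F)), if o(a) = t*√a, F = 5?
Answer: -1/97 - 28*√35 ≈ -165.66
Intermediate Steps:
E(g) = -1/97 (E(g) = 1/(-97) = -1/97)
t = 28 (t = 4*(-2*(-5) - 3) = 4*(10 - 3) = 4*7 = 28)
o(a) = 28*√a
E(-45) - o((3 - 1*(-4))*(1*F)) = -1/97 - 28*√((3 - 1*(-4))*(1*5)) = -1/97 - 28*√((3 + 4)*5) = -1/97 - 28*√(7*5) = -1/97 - 28*√35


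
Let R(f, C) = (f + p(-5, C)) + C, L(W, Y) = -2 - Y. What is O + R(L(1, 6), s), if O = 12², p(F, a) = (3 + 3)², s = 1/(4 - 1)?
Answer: 517/3 ≈ 172.33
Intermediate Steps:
s = ⅓ (s = 1/3 = ⅓ ≈ 0.33333)
p(F, a) = 36 (p(F, a) = 6² = 36)
R(f, C) = 36 + C + f (R(f, C) = (f + 36) + C = (36 + f) + C = 36 + C + f)
O = 144
O + R(L(1, 6), s) = 144 + (36 + ⅓ + (-2 - 1*6)) = 144 + (36 + ⅓ + (-2 - 6)) = 144 + (36 + ⅓ - 8) = 144 + 85/3 = 517/3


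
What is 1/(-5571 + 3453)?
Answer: -1/2118 ≈ -0.00047214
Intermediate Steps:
1/(-5571 + 3453) = 1/(-2118) = -1/2118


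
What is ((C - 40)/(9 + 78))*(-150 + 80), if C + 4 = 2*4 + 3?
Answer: 770/29 ≈ 26.552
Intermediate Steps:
C = 7 (C = -4 + (2*4 + 3) = -4 + (8 + 3) = -4 + 11 = 7)
((C - 40)/(9 + 78))*(-150 + 80) = ((7 - 40)/(9 + 78))*(-150 + 80) = -33/87*(-70) = -33*1/87*(-70) = -11/29*(-70) = 770/29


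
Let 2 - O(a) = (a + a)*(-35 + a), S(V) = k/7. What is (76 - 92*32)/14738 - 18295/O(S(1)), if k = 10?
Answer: -6612857227/35356462 ≈ -187.03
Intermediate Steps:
S(V) = 10/7
O(a) = 2 - 2*a*(-35 + a) (O(a) = 2 - (a + a)*(-35 + a) = 2 - 2*a*(-35 + a))
(76 - 92*32)/14738 - 18295/O(S(1)) = (76 - 92*32)/14738 - 18295/(2 - 2*(10/7)² + 70*(10/7)) = (76 - 2944)*(1/14738) - 18295/(2 - 2*100/49 + 100) = -2868*1/14738 - 18295/(2 - 200/49 + 100) = -1434/7369 - 18295/4798/49 = -1434/7369 - 18295*49/4798 = -1434/7369 - 896455/4798 = -6612857227/35356462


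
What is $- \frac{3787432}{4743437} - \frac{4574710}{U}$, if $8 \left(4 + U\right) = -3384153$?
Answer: $\frac{4593754824664}{458647666967} \approx 10.016$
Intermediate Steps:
$U = - \frac{3384185}{8}$ ($U = -4 + \frac{1}{8} \left(-3384153\right) = -4 - \frac{3384153}{8} = - \frac{3384185}{8} \approx -4.2302 \cdot 10^{5}$)
$- \frac{3787432}{4743437} - \frac{4574710}{U} = - \frac{3787432}{4743437} - \frac{4574710}{- \frac{3384185}{8}} = \left(-3787432\right) \frac{1}{4743437} - - \frac{1045648}{96691} = - \frac{3787432}{4743437} + \frac{1045648}{96691} = \frac{4593754824664}{458647666967}$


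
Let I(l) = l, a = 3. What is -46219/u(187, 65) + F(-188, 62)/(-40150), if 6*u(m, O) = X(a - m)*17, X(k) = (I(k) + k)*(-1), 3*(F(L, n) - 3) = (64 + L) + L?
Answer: -2783381311/62794600 ≈ -44.325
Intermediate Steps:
F(L, n) = 73/3 + 2*L/3 (F(L, n) = 3 + ((64 + L) + L)/3 = 3 + (64 + 2*L)/3 = 3 + (64/3 + 2*L/3) = 73/3 + 2*L/3)
X(k) = -2*k (X(k) = (k + k)*(-1) = (2*k)*(-1) = -2*k)
u(m, O) = -17 + 17*m/3 (u(m, O) = (-2*(3 - m)*17)/6 = ((-6 + 2*m)*17)/6 = (-102 + 34*m)/6 = -17 + 17*m/3)
-46219/u(187, 65) + F(-188, 62)/(-40150) = -46219/(-17 + (17/3)*187) + (73/3 + (⅔)*(-188))/(-40150) = -46219/(-17 + 3179/3) + (73/3 - 376/3)*(-1/40150) = -46219/3128/3 - 101*(-1/40150) = -46219*3/3128 + 101/40150 = -138657/3128 + 101/40150 = -2783381311/62794600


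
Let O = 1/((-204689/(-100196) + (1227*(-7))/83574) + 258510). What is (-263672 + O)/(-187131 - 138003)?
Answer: 47564720296677624050/58652066845045609749 ≈ 0.81096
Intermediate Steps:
O = 1395630084/360787040697347 (O = 1/((-204689*(-1/100196) - 8589*1/83574) + 258510) = 1/((204689/100196 - 2863/27858) + 258510) = 1/(2707682507/1395630084 + 258510) = 1/(360787040697347/1395630084) = 1395630084/360787040697347 ≈ 3.8683e-6)
(-263672 + O)/(-187131 - 138003) = (-263672 + 1395630084/360787040697347)/(-187131 - 138003) = -95129440593355248100/360787040697347/(-325134) = -95129440593355248100/360787040697347*(-1/325134) = 47564720296677624050/58652066845045609749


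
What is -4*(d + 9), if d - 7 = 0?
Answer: -64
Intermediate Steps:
d = 7 (d = 7 + 0 = 7)
-4*(d + 9) = -4*(7 + 9) = -4*16 = -64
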